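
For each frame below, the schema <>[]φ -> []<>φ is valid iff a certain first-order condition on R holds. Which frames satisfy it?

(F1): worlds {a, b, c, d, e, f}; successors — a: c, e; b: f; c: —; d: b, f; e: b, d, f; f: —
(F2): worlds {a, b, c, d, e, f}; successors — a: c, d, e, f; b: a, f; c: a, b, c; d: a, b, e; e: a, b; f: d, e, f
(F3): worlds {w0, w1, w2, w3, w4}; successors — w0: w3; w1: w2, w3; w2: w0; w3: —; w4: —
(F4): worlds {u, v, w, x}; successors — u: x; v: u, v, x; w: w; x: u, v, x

The schema corresponds to convergence: forall x forall y forall z (Rxy & Rxz -> exists w (Ryw & Rzw)).
(F1): fails — Rae and Rac but e and c have no common successor.
(F2): fails — Rae and Raf but e and f have no common successor.
(F3): fails — Rw0w3 and Rw0w3 but w3 and w3 have no common successor.
(F4): condition met.
Valid on: (F4).

(F4)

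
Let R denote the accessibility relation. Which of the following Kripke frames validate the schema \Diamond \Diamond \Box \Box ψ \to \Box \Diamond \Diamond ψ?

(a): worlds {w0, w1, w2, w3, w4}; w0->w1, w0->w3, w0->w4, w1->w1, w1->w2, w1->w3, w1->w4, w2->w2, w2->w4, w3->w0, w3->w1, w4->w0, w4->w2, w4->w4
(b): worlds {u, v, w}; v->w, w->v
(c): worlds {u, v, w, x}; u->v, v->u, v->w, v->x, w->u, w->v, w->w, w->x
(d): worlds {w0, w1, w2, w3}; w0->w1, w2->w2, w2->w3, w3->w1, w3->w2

Frame correspondent (Sahlqvist): \forall x \forall y \forall z ((x R^2 y \wedge xRz) \to \exists w (y R^2 w \wedge z R^2 w)) — i.e. a generalized confluence (Geach) condition.
(a): condition met.
(b): fails — vR²v, vRw but no t with vR²t and wR²t.
(c): fails — uR²x, uRv but no t with xR²t and vR²t.
(d): fails — w2R²w1, w2Rw2 but no w with w1R²w and w2R²w.

(a)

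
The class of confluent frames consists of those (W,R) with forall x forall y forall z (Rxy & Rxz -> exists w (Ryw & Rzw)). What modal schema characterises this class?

This is convergence; the standard corresponding axiom is .2: ◇□r → □◇r.

◇□r → □◇r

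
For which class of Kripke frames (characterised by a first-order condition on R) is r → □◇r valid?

This is the B axiom.
It corresponds to symmetry: ∀x ∀y (Rxy → Ryx).

Symmetry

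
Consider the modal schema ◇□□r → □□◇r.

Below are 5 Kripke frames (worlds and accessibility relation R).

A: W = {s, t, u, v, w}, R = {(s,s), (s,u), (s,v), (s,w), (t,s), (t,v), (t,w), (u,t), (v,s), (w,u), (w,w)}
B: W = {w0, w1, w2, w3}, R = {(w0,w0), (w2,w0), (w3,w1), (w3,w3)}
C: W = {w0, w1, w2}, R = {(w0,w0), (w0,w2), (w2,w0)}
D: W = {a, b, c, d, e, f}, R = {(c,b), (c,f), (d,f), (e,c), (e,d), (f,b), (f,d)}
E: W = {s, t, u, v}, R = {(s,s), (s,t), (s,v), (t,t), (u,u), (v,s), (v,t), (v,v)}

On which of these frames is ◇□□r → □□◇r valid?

C, E

This is the axiom for a generalized confluence (Geach) condition; its first-order frame correspondent is ∀x ∀y ∀z ((xRy ∧ xR²z) → ∃w (yR²w ∧ zRw)).
A: fails — sRu, sR²u but no w* with uR²w* and uRw*.
B: fails — w3Rw1, w3R²w1 but no w with w1R²w and w1Rw.
C: condition met.
D: fails — cRb, cR²b but no w with bR²w and bRw.
E: condition met.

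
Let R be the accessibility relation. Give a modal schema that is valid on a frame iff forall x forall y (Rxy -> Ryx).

q → □◇q

The condition is symmetry. The B schema q → □◇q defines it.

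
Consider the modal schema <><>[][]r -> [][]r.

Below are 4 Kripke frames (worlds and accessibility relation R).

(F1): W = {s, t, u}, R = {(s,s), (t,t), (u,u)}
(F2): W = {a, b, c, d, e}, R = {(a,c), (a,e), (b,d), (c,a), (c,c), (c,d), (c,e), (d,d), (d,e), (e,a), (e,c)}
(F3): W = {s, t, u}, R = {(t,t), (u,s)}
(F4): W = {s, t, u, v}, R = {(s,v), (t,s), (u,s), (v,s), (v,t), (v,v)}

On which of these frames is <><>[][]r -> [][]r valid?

The schema corresponds to a generalized confluence (Geach) condition: forall x forall y forall z ((x R^2 y & x R^2 z) -> exists w (y R^2 w & z = w)).
(F1): satisfies the condition.
(F2): satisfies the condition.
(F3): satisfies the condition.
(F4): fails — sR²t, sR²s but no w with tR²w and s=w.
Valid on: (F1), (F2), (F3).

(F1), (F2), (F3)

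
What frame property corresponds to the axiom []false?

□⊥ is valid iff no world has any successor (otherwise □⊥ fails at any world with one).
Conversely, on a frame with emptiness of R the schema holds at every world under every valuation.
Frame condition: forall x forall y ~Rxy.

emptiness of R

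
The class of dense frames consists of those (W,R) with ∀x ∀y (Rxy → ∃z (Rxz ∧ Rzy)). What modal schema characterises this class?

□□q → □q

This is density; the standard corresponding axiom is C4: □□q → □q.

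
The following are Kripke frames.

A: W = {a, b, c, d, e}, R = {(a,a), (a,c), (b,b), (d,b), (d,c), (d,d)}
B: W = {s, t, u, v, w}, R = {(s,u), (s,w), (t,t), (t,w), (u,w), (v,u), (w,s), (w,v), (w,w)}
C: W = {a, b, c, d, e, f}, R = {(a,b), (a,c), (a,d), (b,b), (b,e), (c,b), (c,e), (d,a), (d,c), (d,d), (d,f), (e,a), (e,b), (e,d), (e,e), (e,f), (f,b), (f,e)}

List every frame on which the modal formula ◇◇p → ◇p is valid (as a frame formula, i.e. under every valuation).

Frame correspondent (Sahlqvist): ∀x ∀y ∀z (Rxy ∧ Ryz → Rxz) — i.e. transitivity.
A: condition met.
B: fails — Ruw and Rwv but not Ruv.
C: fails — Rdc and Rcb but not Rdb.

A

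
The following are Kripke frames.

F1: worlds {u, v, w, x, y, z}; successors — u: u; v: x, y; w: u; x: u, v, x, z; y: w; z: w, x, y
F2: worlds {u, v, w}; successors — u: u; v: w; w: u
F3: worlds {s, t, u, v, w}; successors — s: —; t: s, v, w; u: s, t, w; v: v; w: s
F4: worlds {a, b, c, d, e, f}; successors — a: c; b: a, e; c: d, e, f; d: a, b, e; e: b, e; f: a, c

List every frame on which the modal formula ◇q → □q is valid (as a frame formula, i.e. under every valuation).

F2

The schema corresponds to partial functionality: ∀x ∀y ∀z (Rxy ∧ Rxz → y = z).
F1: fails — v sees both x and y.
F2: holds.
F3: fails — t sees both s and v.
F4: fails — b sees both a and e.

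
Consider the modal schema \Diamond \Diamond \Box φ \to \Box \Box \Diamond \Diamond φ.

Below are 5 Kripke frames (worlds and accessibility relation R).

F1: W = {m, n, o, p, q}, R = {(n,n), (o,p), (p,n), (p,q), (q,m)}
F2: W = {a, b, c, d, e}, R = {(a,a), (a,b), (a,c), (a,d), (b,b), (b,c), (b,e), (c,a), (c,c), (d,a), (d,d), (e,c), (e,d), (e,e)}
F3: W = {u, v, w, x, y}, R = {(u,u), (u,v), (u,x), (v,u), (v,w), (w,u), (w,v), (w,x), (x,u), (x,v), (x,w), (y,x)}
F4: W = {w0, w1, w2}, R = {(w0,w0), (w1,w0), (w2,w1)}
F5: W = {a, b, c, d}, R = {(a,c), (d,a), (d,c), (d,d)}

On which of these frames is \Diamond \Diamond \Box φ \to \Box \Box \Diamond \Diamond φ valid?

F2, F3, F4

The schema corresponds to a generalized confluence (Geach) condition: \forall x \forall y \forall z ((x R^2 y \wedge x R^2 z) \to \exists w (yRw \wedge z R^2 w)).
F1: fails — oR²n, oR²q but no w with nRw and qR²w.
F2: satisfies the condition.
F3: satisfies the condition.
F4: satisfies the condition.
F5: fails — dR²a, dR²a but no w with aRw and aR²w.
Valid on: F2, F3, F4.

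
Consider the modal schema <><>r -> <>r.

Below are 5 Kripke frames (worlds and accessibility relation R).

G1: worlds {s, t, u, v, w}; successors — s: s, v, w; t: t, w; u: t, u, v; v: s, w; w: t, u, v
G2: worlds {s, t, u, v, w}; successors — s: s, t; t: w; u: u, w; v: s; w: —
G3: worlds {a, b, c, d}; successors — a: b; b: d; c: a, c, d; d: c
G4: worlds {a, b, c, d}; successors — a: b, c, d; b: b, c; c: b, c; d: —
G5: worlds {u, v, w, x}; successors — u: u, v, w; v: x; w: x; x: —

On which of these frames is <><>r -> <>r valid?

G4

Frame correspondent (Sahlqvist): forall x forall y forall z (Rxy & Ryz -> Rxz) — i.e. transitivity.
G1: fails — Ruv and Rvw but not Ruw.
G2: fails — Rvs and Rst but not Rvt.
G3: fails — Rdc and Rcd but not Rdd.
G4: ✓.
G5: fails — Ruv and Rvx but not Rux.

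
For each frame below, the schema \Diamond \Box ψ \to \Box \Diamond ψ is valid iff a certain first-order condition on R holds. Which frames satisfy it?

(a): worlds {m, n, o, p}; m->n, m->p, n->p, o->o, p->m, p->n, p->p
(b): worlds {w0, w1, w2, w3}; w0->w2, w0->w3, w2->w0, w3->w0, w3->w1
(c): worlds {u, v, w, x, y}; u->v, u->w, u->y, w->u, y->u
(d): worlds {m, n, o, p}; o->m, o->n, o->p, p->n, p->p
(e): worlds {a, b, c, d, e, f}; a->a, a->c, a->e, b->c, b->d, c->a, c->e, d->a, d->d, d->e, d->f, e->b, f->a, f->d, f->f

(a)

This is the axiom for convergence; its first-order frame correspondent is \forall x \forall y \forall z (Rxy \wedge Rxz \to \exists w (Ryw \wedge Rzw)).
(a): satisfies the condition.
(b): fails — Rw3w1 and Rw3w1 but w1 and w1 have no common successor.
(c): fails — Ruv and Ruv but v and v have no common successor.
(d): fails — Rom and Rom but m and m have no common successor.
(e): fails — Rae and Raa but e and a have no common successor.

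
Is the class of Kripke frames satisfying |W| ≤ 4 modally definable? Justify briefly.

Modal frame validity is preserved under disjoint unions.
Any modal formula valid on each of 5 disjoint one-world frames is valid on their disjoint union (validity is preserved under disjoint unions). Each one-world frame has |W|=1≤4, but the union has |W|=5.
Hence having at most 4 worlds is not modally definable.

Not modally definable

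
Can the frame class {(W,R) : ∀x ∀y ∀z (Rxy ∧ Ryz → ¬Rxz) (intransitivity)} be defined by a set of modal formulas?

Modal frame validity is preserved under surjective bounded morphisms.
The 7-cycle (worlds w0,w1,w2,w3,w4,w5,w6 with w0→w1→w2→w3→w4→w5→w6→w0) is intransitive. Mapping every world to a single reflexive point • is a surjective bounded morphism; the reflexive point is not intransitive (R••∧R•• but R••).
Hence intransitivity is not modally definable.

No — not modally definable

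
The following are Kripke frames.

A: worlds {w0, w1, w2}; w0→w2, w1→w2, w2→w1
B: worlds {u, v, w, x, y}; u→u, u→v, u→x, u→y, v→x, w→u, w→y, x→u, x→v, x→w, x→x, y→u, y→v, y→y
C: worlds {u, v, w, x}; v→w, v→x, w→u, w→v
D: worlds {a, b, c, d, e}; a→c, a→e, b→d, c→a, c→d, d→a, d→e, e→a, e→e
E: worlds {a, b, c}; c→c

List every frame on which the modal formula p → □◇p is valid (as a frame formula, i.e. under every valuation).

This is the axiom for symmetry; its first-order frame correspondent is ∀x ∀y (Rxy → Ryx).
A: fails — Rw0w2 but not Rw2w0.
B: fails — Ruv but not Rvu.
C: fails — Rvx but not Rxv.
D: fails — Rde but not Red.
E: condition met.
Valid on: E.

E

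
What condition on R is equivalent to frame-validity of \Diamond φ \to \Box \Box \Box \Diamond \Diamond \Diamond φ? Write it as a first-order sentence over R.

\forall x \forall y \forall z ((xRy \wedge x R^3 z) \to \exists w (y = w \wedge z R^3 w))

This is a Sahlqvist (Geach-type) schema ◇^1□^0φ → □^3◇^3φ.
First-order correspondent: \forall x \forall y \forall z ((xRy \wedge x R^3 z) \to \exists w (y = w \wedge z R^3 w)).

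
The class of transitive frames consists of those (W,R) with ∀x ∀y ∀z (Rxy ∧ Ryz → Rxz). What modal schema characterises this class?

This is transitivity; the standard corresponding axiom is 4: □s → □□s.
Suppose □s→□□s is valid. Take Rxy, Ryz and set V(s)={w : Rxw}. Then □s at x, so □□s at x, so □s at y, so s at z, i.e. Rxz.

□s → □□s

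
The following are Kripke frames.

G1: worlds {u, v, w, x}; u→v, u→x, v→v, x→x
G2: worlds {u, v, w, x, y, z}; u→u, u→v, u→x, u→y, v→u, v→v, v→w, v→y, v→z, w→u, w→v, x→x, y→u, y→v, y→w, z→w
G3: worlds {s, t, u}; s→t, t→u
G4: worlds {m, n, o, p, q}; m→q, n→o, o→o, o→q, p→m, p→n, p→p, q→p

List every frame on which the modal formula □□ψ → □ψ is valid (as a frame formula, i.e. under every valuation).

G1

The schema corresponds to density: ∀x ∀y (Rxy → ∃z (Rxz ∧ Rzy)).
G1: satisfies the condition.
G2: fails — Rzw but no t with Rzt and Rtw.
G3: fails — Rtu but no z with Rtz and Rzu.
G4: fails — Rmq but no z with Rmz and Rzq.
Valid on: G1.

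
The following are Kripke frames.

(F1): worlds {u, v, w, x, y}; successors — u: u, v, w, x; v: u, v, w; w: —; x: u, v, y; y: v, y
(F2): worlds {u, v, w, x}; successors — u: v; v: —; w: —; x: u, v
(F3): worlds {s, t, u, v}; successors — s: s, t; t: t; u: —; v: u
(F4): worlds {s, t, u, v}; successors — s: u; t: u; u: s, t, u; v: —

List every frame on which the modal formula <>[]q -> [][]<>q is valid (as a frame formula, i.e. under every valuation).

Frame correspondent (Sahlqvist): forall x forall y forall z ((xRy & x R^2 z) -> exists w (yRw & zRw)) — i.e. a generalized confluence (Geach) condition.
(F1): fails — uRu, uR²w but no t with uRt and wRt.
(F2): fails — xRu, xR²v but no t with uRt and vRt.
(F3): satisfies the condition.
(F4): satisfies the condition.

(F3), (F4)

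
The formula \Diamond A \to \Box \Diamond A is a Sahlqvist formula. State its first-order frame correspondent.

Suppose ◇A→□◇A is valid. Take Rxy, Rxz and set V(A)={y}. Then ◇A at x, so □◇A at x, so ◇A at z, so some w with Rzw has A; w=y, i.e. Rzy. By symmetry of the argument, Ryz.

the Euclidean property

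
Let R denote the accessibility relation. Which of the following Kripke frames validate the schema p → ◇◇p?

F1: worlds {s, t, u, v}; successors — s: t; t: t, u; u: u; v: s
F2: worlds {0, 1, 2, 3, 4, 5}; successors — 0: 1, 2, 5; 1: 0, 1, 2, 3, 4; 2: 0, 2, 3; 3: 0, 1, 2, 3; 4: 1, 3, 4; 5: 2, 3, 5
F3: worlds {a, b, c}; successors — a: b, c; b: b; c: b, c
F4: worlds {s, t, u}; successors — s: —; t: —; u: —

Frame correspondent (Sahlqvist): ∀x ∃w (x = w ∧ xR²w) — i.e. a generalized confluence (Geach) condition.
F1: fails — at s but no w with s=w and sR²w.
F2: satisfies the condition.
F3: fails — at a but no w with a=w and aR²w.
F4: fails — at s but no w with s=w and sR²w.

F2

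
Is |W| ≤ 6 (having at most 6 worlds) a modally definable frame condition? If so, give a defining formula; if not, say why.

Any modally definable frame class is closed under disjoint unions.
Any modal formula valid on each of 7 disjoint one-world frames is valid on their disjoint union (validity is preserved under disjoint unions). Each one-world frame has |W|=1≤6, but the union has |W|=7.
So the class is not modally definable.

No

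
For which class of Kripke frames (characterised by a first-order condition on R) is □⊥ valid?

Emptiness of R

□⊥ is valid iff no world has any successor (otherwise □⊥ fails at any world with one).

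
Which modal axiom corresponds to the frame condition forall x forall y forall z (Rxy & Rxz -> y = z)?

The condition is partial functionality. The CD schema ◇p → □p defines it.

◇p → □p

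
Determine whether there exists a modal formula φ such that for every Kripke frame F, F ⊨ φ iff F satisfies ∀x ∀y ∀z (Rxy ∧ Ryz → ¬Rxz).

Not definable by any modal formula

Modal frame validity is preserved under surjective bounded morphisms.
The 7-cycle (worlds w0,w1,w2,w3,w4,w5,w6 with w0→w1→w2→w3→w4→w5→w6→w0) is intransitive. Mapping every world to a single reflexive point • is a surjective bounded morphism; the reflexive point is not intransitive (R••∧R•• but R••).
So no modal formula (or set of formulas) defines exactly the intransitive frames.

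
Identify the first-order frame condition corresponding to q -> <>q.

Reflexivity

This is frame-equivalent to □q → q (substitute ¬q for q and contrapose).
Suppose □q→q is valid. At any x set V(q)={w : Rxw}. Then □q holds at x, so q holds at x, i.e. Rxx.
Conversely, on a frame with reflexivity the schema holds at every world under every valuation.
So the correspondent is reflexivity.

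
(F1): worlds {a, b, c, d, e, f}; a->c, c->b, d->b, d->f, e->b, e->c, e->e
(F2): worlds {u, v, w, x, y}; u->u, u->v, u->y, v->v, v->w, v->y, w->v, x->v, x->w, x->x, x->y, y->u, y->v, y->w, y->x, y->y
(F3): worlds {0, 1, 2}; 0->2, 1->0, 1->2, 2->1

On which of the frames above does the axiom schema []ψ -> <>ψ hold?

(F2), (F3)

This is the axiom for seriality; its first-order frame correspondent is forall x exists y Rxy.
(F1): fails — world b has no successor.
(F2): holds.
(F3): holds.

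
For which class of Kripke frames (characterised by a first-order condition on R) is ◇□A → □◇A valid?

Suppose ◇□A→□◇A is valid. Take Rxy, Rxz and set V(A)={w : Ryw}. Then □A at y so ◇□A at x, so □◇A at x, so ◇A at z, giving w with Rzw and Ryw.
The converse is a direct semantic check.
So the correspondent is convergence.

Convergence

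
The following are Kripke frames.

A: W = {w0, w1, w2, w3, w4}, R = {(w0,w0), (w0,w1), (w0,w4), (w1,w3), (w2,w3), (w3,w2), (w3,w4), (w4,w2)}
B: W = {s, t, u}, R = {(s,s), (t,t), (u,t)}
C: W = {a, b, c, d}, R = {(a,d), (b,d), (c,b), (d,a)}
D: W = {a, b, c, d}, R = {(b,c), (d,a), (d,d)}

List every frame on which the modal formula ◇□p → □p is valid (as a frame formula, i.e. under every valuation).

B

This is the axiom for the Euclidean property; its first-order frame correspondent is ∀x ∀y ∀z (Rxy ∧ Rxz → Ryz).
A: fails — Rw0w4 and Rw0w4 but not Rw4w4.
B: condition met.
C: fails — Rad and Rad but not Rdd.
D: fails — Rbc and Rbc but not Rcc.
Valid on: B.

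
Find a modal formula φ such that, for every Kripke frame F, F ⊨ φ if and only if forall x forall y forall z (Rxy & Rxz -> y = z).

◇p → □p

A defining formula is ◇p → □p (the CD axiom).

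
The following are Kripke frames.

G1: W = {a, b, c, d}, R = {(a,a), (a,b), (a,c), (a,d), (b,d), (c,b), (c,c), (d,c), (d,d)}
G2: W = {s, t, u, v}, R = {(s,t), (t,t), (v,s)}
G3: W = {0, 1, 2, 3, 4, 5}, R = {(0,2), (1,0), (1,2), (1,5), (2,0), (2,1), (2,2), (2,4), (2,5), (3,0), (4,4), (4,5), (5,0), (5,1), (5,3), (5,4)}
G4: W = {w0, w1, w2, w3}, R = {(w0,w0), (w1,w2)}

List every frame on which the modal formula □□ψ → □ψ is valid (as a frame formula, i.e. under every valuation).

G1

This is the axiom for density; its first-order frame correspondent is ∀x ∀y (Rxy → ∃z (Rxz ∧ Rzy)).
G1: satisfies the condition.
G2: fails — Rvs but no z with Rvz and Rzs.
G3: fails — R53 but no z with R5z and Rz3.
G4: fails — Rw1w2 but no z with Rw1z and Rzw2.
Valid on: G1.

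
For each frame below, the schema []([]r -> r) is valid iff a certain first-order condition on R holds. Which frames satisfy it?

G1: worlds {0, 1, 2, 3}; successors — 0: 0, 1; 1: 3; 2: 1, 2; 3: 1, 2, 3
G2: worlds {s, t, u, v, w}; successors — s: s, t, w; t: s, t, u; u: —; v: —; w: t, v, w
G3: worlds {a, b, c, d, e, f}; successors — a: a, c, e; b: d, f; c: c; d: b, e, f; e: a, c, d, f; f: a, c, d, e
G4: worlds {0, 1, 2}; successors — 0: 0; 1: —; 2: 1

none

Frame correspondent (Sahlqvist): forall x forall y (Rxy -> Ryy) — i.e. shift-reflexivity.
G1: fails — R31 but not R11.
G2: fails — Rtu but not Ruu.
G3: fails — Rde but not Ree.
G4: fails — R21 but not R11.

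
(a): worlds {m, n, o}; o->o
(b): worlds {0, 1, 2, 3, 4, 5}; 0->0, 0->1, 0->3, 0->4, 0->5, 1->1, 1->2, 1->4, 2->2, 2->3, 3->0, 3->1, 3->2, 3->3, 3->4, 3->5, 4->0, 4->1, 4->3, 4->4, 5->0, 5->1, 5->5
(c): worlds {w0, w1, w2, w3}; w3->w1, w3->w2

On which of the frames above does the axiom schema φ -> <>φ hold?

This is the axiom for reflexivity; its first-order frame correspondent is forall x Rxx.
(a): fails — world m does not see itself.
(b): condition met.
(c): fails — world w0 does not see itself.

(b)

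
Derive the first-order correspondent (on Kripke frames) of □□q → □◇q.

This is a Sahlqvist (Geach-type) schema ◇^0□^2q → □^1◇^1q.
Minimal-valuation argument: fix x; take any y with xR^0y and any z with xR^1z. Set V(q) to the set of worlds R-reachable from y in exactly 2 steps. Then □^2q holds at y, so the antecedent holds at x; validity forces ◇^1q at z, giving a w with zR^1w and yR^2w.
First-order correspondent: ∀x ∀z (xRz → ∃w (xR²w ∧ zRw)).

∀x ∀z (xRz → ∃w (xR²w ∧ zRw))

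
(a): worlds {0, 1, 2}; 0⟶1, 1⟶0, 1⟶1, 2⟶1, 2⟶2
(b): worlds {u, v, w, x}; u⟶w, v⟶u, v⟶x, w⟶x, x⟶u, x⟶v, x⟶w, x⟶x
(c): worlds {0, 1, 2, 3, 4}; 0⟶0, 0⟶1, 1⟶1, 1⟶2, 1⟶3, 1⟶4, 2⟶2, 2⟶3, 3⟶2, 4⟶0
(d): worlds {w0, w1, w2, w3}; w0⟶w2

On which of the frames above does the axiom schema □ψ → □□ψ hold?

The schema corresponds to transitivity: ∀x ∀y ∀z (Rxy ∧ Ryz → Rxz).
(a): fails — R01 and R10 but not R00.
(b): fails — Ruw and Rwx but not Rux.
(c): fails — R32 and R23 but not R33.
(d): condition met.

(d)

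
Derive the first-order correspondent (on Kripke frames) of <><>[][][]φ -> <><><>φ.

This is a Sahlqvist (Geach-type) schema ◇^2□^3φ → □^0◇^3φ.
Minimal-valuation argument: fix x; take any y with xR^2y and any z with xR^0z. Set V(φ) to the set of worlds R-reachable from y in exactly 3 steps. Then □^3φ holds at y, so the antecedent holds at x; validity forces ◇^3φ at z, giving a w with zR^3w and yR^3w.
First-order correspondent: forall x forall y (x R^2 y -> exists w (y R^3 w & x R^3 w)).

forall x forall y (x R^2 y -> exists w (y R^3 w & x R^3 w))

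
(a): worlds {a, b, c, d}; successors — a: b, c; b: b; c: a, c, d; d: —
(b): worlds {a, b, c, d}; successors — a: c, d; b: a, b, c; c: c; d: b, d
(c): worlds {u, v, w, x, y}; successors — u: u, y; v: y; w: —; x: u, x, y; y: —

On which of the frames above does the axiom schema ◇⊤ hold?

The schema corresponds to seriality: ∀x ∃y Rxy.
(a): fails — world d has no successor.
(b): condition met.
(c): fails — world w has no successor.

(b)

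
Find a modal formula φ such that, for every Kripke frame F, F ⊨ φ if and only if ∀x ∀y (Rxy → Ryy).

□(□s → s)

A defining formula is □(□s → s) (the T□ axiom).
Suppose □(□s→s) is valid. Take Rxy and set V(s)={w : Ryw}. Then at y, □s holds; since □(□s→s) at x, □s→s at y, so s at y, i.e. Ryy.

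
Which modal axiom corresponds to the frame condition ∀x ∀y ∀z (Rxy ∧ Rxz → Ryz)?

◇r → □◇r

The condition is the Euclidean property. The 5 schema ◇r → □◇r defines it.
Suppose ◇r→□◇r is valid. Take Rxy, Rxz and set V(r)={y}. Then ◇r at x, so □◇r at x, so ◇r at z, so some w with Rzw has r; w=y, i.e. Rzy. By symmetry of the argument, Ryz.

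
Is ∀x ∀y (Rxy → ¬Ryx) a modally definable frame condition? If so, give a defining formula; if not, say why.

No — not modally definable

If a class were modally definable it would be closed under surjective bounded morphisms (Goldblatt–Thomason).
The 3-cycle (worlds a,b,c with a→b→c→a) is asymmetric. Mapping every world to a single reflexive point • is a surjective bounded morphism, and the reflexive point is not asymmetric (R•• but asymmetry requires ¬R••).
So no modal formula (or set of formulas) defines exactly the asymmetric frames.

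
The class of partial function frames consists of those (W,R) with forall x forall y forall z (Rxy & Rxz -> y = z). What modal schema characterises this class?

◇p → □p

A defining formula is ◇p → □p (the CD axiom).
Suppose ◇p→□p is valid. Take Rxy, Rxz and set V(p)={y}. Then ◇p at x, so □p at x, so p at z, i.e. z=y.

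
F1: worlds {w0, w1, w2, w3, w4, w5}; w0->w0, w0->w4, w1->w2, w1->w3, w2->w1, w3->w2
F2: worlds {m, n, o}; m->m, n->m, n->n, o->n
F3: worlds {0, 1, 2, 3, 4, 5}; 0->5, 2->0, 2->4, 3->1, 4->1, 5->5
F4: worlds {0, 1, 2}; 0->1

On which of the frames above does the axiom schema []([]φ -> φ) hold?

Frame correspondent (Sahlqvist): forall x forall y (Rxy -> Ryy) — i.e. shift-reflexivity.
F1: fails — Rw1w2 but not Rw2w2.
F2: ✓.
F3: fails — R31 but not R11.
F4: fails — R01 but not R11.
Valid on: F2.

F2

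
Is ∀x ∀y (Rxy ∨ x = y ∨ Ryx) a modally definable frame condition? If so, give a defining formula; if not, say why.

Any modally definable frame class is closed under disjoint unions.
Take 2 disjoint single-world reflexive frames: each is trivially connected, but their disjoint union has 2 worlds with no edge between distinct components, so it is not connected.
So the class is not modally definable.

Not modally definable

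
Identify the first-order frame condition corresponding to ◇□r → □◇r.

convergence: ∀x ∀y ∀z (Rxy ∧ Rxz → ∃w (Ryw ∧ Rzw))

Suppose ◇□r→□◇r is valid. Take Rxy, Rxz and set V(r)={w : Ryw}. Then □r at y so ◇□r at x, so □◇r at x, so ◇r at z, giving w with Rzw and Ryw.
Conversely, any frame satisfying ∀x ∀y ∀z (Rxy ∧ Rxz → ∃w (Ryw ∧ Rzw)) validates the schema.
So the correspondent is convergence.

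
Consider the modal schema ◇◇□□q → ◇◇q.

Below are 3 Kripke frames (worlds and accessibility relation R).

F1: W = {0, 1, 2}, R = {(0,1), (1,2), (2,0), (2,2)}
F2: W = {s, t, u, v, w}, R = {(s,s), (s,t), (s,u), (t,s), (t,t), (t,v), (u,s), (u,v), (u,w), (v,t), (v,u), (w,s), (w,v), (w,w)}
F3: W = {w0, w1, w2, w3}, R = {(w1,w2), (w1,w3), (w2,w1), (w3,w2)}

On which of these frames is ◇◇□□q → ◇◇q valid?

F1, F2

Frame correspondent (Sahlqvist): ∀x ∀y (xR²y → ∃w (yR²w ∧ xR²w)) — i.e. a generalized confluence (Geach) condition.
F1: condition met.
F2: condition met.
F3: fails — w2R²w3 but no w with w3R²w and w2R²w.
Valid on: F1, F2.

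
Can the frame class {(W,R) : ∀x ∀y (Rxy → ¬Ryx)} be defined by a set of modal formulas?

No — not modally definable

Modal frame validity is preserved under surjective bounded morphisms.
The 4-cycle (worlds w0,w1,w2,w3 with w0→w1→w2→w3→w0) is asymmetric. Mapping every world to a single reflexive point • is a surjective bounded morphism, and the reflexive point is not asymmetric (R•• but asymmetry requires ¬R••).
So the class is not modally definable.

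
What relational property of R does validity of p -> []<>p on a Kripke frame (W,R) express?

Suppose p→□◇p is valid. Take Rxy and set V(p)={x}. Then p at x, so □◇p at x, so ◇p at y, so some z with Ryz has p; z=x, i.e. Ryx.
Conversely, on a frame with symmetry the schema holds at every world under every valuation.
So the correspondent is symmetry.

symmetry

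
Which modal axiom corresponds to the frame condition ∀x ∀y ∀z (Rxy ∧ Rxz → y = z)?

◇s → □s

A defining formula is ◇s → □s (the CD axiom).
Suppose ◇s→□s is valid. Take Rxy, Rxz and set V(s)={y}. Then ◇s at x, so □s at x, so s at z, i.e. z=y.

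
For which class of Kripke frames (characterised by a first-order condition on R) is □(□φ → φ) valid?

shift-reflexivity

Suppose □(□φ→φ) is valid. Take Rxy and set V(φ)={w : Ryw}. Then at y, □φ holds; since □(□φ→φ) at x, □φ→φ at y, so φ at y, i.e. Ryy.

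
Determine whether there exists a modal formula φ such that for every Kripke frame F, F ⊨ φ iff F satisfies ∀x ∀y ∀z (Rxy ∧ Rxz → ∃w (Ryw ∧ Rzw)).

Yes, by ◇□q → □◇q

Yes: it is convergence, defined by the .2 schema ◇□q → □◇q.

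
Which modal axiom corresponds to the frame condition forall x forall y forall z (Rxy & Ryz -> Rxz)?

□q → □□q

The condition is transitivity. The 4 schema □q → □□q defines it.
Suppose □q→□□q is valid. Take Rxy, Ryz and set V(q)={w : Rxw}. Then □q at x, so □□q at x, so □q at y, so q at z, i.e. Rxz.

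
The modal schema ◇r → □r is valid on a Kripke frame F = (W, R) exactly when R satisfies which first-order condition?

Suppose ◇r→□r is valid. Take Rxy, Rxz and set V(r)={y}. Then ◇r at x, so □r at x, so r at z, i.e. z=y.

partial functionality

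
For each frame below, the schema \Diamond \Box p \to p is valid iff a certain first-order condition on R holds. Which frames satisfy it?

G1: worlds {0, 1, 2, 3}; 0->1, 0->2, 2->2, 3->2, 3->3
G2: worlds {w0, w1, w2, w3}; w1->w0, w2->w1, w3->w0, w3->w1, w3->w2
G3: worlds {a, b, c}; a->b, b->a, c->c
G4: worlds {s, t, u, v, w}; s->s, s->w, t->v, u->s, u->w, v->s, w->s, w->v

G3

This is the axiom for symmetry; its first-order frame correspondent is \forall x \forall y (Rxy \to Ryx).
G1: fails — R32 but not R23.
G2: fails — Rw1w0 but not Rw0w1.
G3: holds.
G4: fails — Rtv but not Rvt.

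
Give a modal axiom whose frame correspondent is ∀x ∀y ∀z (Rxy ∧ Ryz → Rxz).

A defining formula is □r → □□r (the 4 axiom).
Suppose □r→□□r is valid. Take Rxy, Ryz and set V(r)={w : Rxw}. Then □r at x, so □□r at x, so □r at y, so r at z, i.e. Rxz.

□r → □□r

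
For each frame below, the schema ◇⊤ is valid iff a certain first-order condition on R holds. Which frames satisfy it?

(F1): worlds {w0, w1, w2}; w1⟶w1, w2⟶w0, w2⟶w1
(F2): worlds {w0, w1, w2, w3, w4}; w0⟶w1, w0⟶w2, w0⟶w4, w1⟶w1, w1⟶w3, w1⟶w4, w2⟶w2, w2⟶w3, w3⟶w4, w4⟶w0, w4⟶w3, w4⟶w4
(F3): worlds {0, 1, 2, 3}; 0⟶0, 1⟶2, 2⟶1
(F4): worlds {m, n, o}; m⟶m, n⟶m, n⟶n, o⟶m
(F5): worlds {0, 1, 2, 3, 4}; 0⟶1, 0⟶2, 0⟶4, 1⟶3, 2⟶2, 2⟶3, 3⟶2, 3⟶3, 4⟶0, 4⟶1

The schema corresponds to seriality: ∀x ∃y Rxy.
(F1): fails — world w0 has no successor.
(F2): holds.
(F3): fails — world 3 has no successor.
(F4): holds.
(F5): holds.
Valid on: (F2), (F4), (F5).

(F2), (F4), (F5)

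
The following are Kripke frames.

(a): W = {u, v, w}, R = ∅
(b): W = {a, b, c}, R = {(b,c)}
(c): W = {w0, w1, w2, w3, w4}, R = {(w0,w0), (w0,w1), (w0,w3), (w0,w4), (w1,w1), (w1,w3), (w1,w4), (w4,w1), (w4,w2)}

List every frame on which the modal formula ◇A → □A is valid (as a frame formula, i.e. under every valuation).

(a), (b)

Frame correspondent (Sahlqvist): ∀x ∀y ∀z (Rxy ∧ Rxz → y = z) — i.e. partial functionality.
(a): ✓.
(b): ✓.
(c): fails — w0 sees both w0 and w1.
Valid on: (a), (b).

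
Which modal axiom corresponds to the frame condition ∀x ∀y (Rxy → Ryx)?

r → □◇r

This is symmetry; the standard corresponding axiom is B: r → □◇r.
Suppose r→□◇r is valid. Take Rxy and set V(r)={x}. Then r at x, so □◇r at x, so ◇r at y, so some z with Ryz has r; z=x, i.e. Ryx.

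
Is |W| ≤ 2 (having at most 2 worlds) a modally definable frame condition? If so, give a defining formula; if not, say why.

No — not modally definable

If a class were modally definable it would be closed under disjoint unions (Goldblatt–Thomason).
Any modal formula valid on each of 3 disjoint one-world frames is valid on their disjoint union (validity is preserved under disjoint unions). Each one-world frame has |W|=1≤2, but the union has |W|=3.
So the class is not modally definable.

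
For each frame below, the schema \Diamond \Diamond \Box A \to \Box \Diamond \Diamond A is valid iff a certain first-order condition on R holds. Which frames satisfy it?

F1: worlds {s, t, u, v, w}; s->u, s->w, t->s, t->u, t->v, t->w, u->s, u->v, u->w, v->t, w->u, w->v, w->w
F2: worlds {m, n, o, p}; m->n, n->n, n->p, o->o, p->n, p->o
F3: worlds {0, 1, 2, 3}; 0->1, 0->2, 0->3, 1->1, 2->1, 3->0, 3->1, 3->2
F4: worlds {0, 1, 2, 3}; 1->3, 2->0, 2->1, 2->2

F3

Frame correspondent (Sahlqvist): \forall x \forall y \forall z ((x R^2 y \wedge xRz) \to \exists w (yRw \wedge z R^2 w)) — i.e. a generalized confluence (Geach) condition.
F1: fails — tR²v, tRs but no w* with vRw* and sR²w*.
F2: fails — pR²n, pRo but no w with nRw and oR²w.
F3: condition met.
F4: fails — 2R²0, 2R0 but no w with 0Rw and 0R²w.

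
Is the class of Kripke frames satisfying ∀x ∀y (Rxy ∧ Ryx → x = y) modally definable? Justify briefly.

If a class were modally definable it would be closed under surjective bounded morphisms (Goldblatt–Thomason).
The 8-cycle (worlds a,b,c,d,e,f,g,h with a→b→c→d→e→f→g→h→a) is antisymmetric. Sending even-indexed worlds to s and odd-indexed worlds to t is a surjective bounded morphism onto the two-world frame with s↔t, which is not antisymmetric.
So no modal formula (or set of formulas) defines exactly the antisymmetric frames.

No — not modally definable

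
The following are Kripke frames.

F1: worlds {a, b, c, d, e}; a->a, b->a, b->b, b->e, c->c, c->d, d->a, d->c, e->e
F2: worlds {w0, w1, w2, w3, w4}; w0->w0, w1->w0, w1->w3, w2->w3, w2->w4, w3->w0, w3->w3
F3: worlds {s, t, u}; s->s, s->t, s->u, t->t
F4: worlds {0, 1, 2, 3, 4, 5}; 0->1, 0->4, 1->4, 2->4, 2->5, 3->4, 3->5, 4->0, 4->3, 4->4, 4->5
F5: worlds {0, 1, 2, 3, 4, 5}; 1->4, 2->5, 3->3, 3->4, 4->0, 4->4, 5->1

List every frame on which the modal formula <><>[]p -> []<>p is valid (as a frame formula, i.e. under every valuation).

This is the axiom for a generalized confluence (Geach) condition; its first-order frame correspondent is forall x forall y forall z ((x R^2 y & xRz) -> exists w (yRw & zRw)).
F1: fails — bR²a, bRe but no w with aRw and eRw.
F2: fails — w2R²w0, w2Rw4 but no w with w0Rw and w4Rw.
F3: fails — sR²s, sRu but no w with sRw and uRw.
F4: fails — 0R²5, 0R1 but no w with 5Rw and 1Rw.
F5: fails — 1R²0, 1R4 but no w with 0Rw and 4Rw.

none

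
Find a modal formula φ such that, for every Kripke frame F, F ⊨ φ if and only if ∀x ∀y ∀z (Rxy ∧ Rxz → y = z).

◇q → □q

This is partial functionality; the standard corresponding axiom is CD: ◇q → □q.
Suppose ◇q→□q is valid. Take Rxy, Rxz and set V(q)={y}. Then ◇q at x, so □q at x, so q at z, i.e. z=y.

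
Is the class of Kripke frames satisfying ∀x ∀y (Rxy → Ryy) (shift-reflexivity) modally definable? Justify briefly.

Yes, by □(□p → p)

The condition is shift-reflexivity. A defining modal formula is □(□p → p).
Suppose □(□p→p) is valid. Take Rxy and set V(p)={w : Ryw}. Then at y, □p holds; since □(□p→p) at x, □p→p at y, so p at y, i.e. Ryy.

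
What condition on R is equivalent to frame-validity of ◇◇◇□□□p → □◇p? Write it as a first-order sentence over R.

This is a Sahlqvist (Geach-type) schema ◇^3□^3p → □^1◇^1p.
First-order correspondent: ∀x ∀y ∀z ((xR³y ∧ xRz) → ∃w (yR³w ∧ zRw)).

∀x ∀y ∀z ((xR³y ∧ xRz) → ∃w (yR³w ∧ zRw))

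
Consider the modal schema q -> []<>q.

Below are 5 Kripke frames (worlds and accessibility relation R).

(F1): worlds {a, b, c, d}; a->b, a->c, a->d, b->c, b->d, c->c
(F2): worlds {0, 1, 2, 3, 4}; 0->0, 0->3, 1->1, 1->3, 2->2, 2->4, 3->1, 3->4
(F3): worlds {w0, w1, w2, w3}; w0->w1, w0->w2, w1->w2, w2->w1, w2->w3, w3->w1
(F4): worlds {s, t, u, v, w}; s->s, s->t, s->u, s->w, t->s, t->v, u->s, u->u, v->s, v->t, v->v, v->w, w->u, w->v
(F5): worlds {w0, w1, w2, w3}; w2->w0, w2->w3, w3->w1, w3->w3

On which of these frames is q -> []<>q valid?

none

The schema corresponds to symmetry: forall x forall y (Rxy -> Ryx).
(F1): fails — Rbc but not Rcb.
(F2): fails — R34 but not R43.
(F3): fails — Rw3w1 but not Rw1w3.
(F4): fails — Rwu but not Ruw.
(F5): fails — Rw3w1 but not Rw1w3.
Valid on no frame.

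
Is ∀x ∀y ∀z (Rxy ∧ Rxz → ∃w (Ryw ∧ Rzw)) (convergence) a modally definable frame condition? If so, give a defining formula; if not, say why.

The condition is convergence. A defining modal formula is ◇□r → □◇r.
Suppose ◇□r→□◇r is valid. Take Rxy, Rxz and set V(r)={w : Ryw}. Then □r at y so ◇□r at x, so □◇r at x, so ◇r at z, giving w with Rzw and Ryw.

Yes — defined by ◇□r → □◇r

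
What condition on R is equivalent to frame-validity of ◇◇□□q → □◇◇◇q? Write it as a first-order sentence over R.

This is a Sahlqvist (Geach-type) schema ◇^2□^2q → □^1◇^3q.
Minimal-valuation argument: fix x; take any y with xR^2y and any z with xR^1z. Set V(q) to the set of worlds R-reachable from y in exactly 2 steps. Then □^2q holds at y, so the antecedent holds at x; validity forces ◇^3q at z, giving a w with zR^3w and yR^2w.
First-order correspondent: ∀x ∀y ∀z ((xR²y ∧ xRz) → ∃w (yR²w ∧ zR³w)).

∀x ∀y ∀z ((xR²y ∧ xRz) → ∃w (yR²w ∧ zR³w))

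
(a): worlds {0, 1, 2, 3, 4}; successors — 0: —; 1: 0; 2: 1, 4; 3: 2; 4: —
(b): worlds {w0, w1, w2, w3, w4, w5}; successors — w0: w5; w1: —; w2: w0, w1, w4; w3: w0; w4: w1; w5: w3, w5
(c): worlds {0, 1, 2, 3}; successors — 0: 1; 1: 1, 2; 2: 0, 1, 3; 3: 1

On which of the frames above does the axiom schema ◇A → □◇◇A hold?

none

This is the axiom for a generalized confluence (Geach) condition; its first-order frame correspondent is ∀x ∀y ∀z ((xRy ∧ xRz) → ∃w (y = w ∧ zR²w)).
(a): fails — 1R0, 1R0 but no w with 0=w and 0R²w.
(b): fails — w2Rw0, w2Rw0 but no w with w0=w and w0R²w.
(c): fails — 2R0, 2R0 but no w with 0=w and 0R²w.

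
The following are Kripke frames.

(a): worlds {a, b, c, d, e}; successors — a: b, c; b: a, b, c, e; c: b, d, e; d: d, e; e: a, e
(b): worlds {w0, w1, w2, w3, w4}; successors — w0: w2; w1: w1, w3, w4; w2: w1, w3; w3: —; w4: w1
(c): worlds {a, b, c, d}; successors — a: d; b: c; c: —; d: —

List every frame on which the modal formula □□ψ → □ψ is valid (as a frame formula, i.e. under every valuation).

(a)

The schema corresponds to density: ∀x ∀y (Rxy → ∃z (Rxz ∧ Rzy)).
(a): holds.
(b): fails — Rw0w2 but no z with Rw0z and Rzw2.
(c): fails — Rad but no z with Raz and Rzd.
Valid on: (a).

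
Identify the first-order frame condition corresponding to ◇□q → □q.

the Euclidean property: ∀x ∀y ∀z (Rxy ∧ Rxz → Ryz)

This is frame-equivalent to ◇q → □◇q (substitute ¬q for q and contrapose).
Suppose ◇q→□◇q is valid. Take Rxy, Rxz and set V(q)={y}. Then ◇q at x, so □◇q at x, so ◇q at z, so some w with Rzw has q; w=y, i.e. Rzy. By symmetry of the argument, Ryz.
Conversely, on a frame with the Euclidean property the schema holds at every world under every valuation.
Frame condition: ∀x ∀y ∀z (Rxy ∧ Rxz → Ryz).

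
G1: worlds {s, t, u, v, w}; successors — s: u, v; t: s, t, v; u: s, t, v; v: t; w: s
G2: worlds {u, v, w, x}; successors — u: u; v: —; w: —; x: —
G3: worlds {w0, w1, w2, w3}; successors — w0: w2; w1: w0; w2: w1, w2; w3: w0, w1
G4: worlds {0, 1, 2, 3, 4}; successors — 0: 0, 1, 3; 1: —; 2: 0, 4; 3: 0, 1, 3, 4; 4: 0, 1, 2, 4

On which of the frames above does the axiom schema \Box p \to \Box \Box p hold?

G2

The schema corresponds to transitivity: \forall x \forall y \forall z (Rxy \wedge Ryz \to Rxz).
G1: fails — Rus and Rsu but not Ruu.
G2: holds.
G3: fails — Rw1w0 and Rw0w2 but not Rw1w2.
G4: fails — R34 and R42 but not R32.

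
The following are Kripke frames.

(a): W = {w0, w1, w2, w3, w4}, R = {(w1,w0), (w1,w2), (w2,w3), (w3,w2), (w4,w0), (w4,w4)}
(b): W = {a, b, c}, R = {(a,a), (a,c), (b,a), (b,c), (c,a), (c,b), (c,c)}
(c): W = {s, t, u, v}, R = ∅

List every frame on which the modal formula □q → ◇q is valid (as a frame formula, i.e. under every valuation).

Frame correspondent (Sahlqvist): ∀x ∃y Rxy — i.e. seriality.
(a): fails — world w0 has no successor.
(b): satisfies the condition.
(c): fails — world s has no successor.

(b)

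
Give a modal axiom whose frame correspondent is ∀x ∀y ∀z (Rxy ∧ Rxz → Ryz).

A defining formula is ◇p → □◇p (the 5 axiom).
Suppose ◇p→□◇p is valid. Take Rxy, Rxz and set V(p)={y}. Then ◇p at x, so □◇p at x, so ◇p at z, so some w with Rzw has p; w=y, i.e. Rzy. By symmetry of the argument, Ryz.

◇p → □◇p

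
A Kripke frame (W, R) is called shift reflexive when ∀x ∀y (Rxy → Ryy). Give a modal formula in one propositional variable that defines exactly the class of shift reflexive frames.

□(□r → r)

The condition is shift-reflexivity. The T□ schema □(□r → r) defines it.
Suppose □(□r→r) is valid. Take Rxy and set V(r)={w : Ryw}. Then at y, □r holds; since □(□r→r) at x, □r→r at y, so r at y, i.e. Ryy.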